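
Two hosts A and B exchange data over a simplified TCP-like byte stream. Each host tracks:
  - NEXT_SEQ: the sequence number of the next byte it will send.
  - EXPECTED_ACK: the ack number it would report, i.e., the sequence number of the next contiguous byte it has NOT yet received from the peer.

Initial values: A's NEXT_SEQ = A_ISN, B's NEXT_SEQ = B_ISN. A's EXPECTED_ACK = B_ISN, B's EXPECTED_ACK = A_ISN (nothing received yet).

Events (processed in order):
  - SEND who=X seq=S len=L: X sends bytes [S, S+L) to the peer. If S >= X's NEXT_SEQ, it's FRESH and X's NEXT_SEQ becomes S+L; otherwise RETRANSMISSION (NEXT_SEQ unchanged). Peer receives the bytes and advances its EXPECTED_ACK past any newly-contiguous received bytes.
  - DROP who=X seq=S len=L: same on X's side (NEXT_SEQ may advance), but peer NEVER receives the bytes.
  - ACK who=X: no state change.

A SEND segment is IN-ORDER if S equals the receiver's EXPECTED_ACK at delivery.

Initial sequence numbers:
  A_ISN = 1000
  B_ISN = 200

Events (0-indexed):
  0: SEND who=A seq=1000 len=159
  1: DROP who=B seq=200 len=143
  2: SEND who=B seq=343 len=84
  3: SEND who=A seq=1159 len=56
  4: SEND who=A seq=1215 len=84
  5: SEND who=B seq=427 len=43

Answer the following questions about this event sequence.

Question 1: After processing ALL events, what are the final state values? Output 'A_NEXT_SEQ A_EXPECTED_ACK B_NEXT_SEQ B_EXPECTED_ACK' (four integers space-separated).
Answer: 1299 200 470 1299

Derivation:
After event 0: A_seq=1159 A_ack=200 B_seq=200 B_ack=1159
After event 1: A_seq=1159 A_ack=200 B_seq=343 B_ack=1159
After event 2: A_seq=1159 A_ack=200 B_seq=427 B_ack=1159
After event 3: A_seq=1215 A_ack=200 B_seq=427 B_ack=1215
After event 4: A_seq=1299 A_ack=200 B_seq=427 B_ack=1299
After event 5: A_seq=1299 A_ack=200 B_seq=470 B_ack=1299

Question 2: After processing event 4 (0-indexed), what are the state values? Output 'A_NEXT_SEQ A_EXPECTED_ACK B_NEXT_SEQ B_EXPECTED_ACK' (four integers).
After event 0: A_seq=1159 A_ack=200 B_seq=200 B_ack=1159
After event 1: A_seq=1159 A_ack=200 B_seq=343 B_ack=1159
After event 2: A_seq=1159 A_ack=200 B_seq=427 B_ack=1159
After event 3: A_seq=1215 A_ack=200 B_seq=427 B_ack=1215
After event 4: A_seq=1299 A_ack=200 B_seq=427 B_ack=1299

1299 200 427 1299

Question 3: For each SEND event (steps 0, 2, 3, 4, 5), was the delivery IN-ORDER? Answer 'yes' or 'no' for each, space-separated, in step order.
Answer: yes no yes yes no

Derivation:
Step 0: SEND seq=1000 -> in-order
Step 2: SEND seq=343 -> out-of-order
Step 3: SEND seq=1159 -> in-order
Step 4: SEND seq=1215 -> in-order
Step 5: SEND seq=427 -> out-of-order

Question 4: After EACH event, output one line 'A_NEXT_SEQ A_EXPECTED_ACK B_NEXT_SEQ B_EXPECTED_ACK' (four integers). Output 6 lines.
1159 200 200 1159
1159 200 343 1159
1159 200 427 1159
1215 200 427 1215
1299 200 427 1299
1299 200 470 1299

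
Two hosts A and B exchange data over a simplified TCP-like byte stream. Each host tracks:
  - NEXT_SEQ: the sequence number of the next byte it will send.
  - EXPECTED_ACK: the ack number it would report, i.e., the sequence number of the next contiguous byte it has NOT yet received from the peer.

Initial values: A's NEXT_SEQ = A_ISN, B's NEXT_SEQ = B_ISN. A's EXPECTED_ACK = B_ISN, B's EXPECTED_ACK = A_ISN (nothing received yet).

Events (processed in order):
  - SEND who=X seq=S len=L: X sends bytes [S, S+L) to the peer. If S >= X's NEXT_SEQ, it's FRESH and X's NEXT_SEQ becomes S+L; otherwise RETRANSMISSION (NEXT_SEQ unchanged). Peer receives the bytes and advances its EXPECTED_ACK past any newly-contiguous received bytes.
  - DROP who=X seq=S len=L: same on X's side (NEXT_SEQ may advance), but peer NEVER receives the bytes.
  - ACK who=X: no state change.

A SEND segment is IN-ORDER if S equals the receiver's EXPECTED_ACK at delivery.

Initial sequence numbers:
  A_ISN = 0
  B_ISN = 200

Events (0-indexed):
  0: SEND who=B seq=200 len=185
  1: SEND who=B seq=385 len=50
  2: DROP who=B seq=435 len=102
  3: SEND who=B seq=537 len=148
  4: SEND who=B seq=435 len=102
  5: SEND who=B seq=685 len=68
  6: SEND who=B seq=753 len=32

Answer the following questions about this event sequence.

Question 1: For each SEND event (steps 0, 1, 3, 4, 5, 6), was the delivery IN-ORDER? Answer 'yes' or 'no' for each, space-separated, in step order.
Answer: yes yes no yes yes yes

Derivation:
Step 0: SEND seq=200 -> in-order
Step 1: SEND seq=385 -> in-order
Step 3: SEND seq=537 -> out-of-order
Step 4: SEND seq=435 -> in-order
Step 5: SEND seq=685 -> in-order
Step 6: SEND seq=753 -> in-order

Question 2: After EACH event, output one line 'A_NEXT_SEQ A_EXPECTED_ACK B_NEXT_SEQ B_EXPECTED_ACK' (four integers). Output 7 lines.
0 385 385 0
0 435 435 0
0 435 537 0
0 435 685 0
0 685 685 0
0 753 753 0
0 785 785 0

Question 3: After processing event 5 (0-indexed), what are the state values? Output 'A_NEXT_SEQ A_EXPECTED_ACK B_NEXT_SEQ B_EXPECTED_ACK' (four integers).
After event 0: A_seq=0 A_ack=385 B_seq=385 B_ack=0
After event 1: A_seq=0 A_ack=435 B_seq=435 B_ack=0
After event 2: A_seq=0 A_ack=435 B_seq=537 B_ack=0
After event 3: A_seq=0 A_ack=435 B_seq=685 B_ack=0
After event 4: A_seq=0 A_ack=685 B_seq=685 B_ack=0
After event 5: A_seq=0 A_ack=753 B_seq=753 B_ack=0

0 753 753 0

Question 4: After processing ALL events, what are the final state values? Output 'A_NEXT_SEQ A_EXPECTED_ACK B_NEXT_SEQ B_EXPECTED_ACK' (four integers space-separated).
Answer: 0 785 785 0

Derivation:
After event 0: A_seq=0 A_ack=385 B_seq=385 B_ack=0
After event 1: A_seq=0 A_ack=435 B_seq=435 B_ack=0
After event 2: A_seq=0 A_ack=435 B_seq=537 B_ack=0
After event 3: A_seq=0 A_ack=435 B_seq=685 B_ack=0
After event 4: A_seq=0 A_ack=685 B_seq=685 B_ack=0
After event 5: A_seq=0 A_ack=753 B_seq=753 B_ack=0
After event 6: A_seq=0 A_ack=785 B_seq=785 B_ack=0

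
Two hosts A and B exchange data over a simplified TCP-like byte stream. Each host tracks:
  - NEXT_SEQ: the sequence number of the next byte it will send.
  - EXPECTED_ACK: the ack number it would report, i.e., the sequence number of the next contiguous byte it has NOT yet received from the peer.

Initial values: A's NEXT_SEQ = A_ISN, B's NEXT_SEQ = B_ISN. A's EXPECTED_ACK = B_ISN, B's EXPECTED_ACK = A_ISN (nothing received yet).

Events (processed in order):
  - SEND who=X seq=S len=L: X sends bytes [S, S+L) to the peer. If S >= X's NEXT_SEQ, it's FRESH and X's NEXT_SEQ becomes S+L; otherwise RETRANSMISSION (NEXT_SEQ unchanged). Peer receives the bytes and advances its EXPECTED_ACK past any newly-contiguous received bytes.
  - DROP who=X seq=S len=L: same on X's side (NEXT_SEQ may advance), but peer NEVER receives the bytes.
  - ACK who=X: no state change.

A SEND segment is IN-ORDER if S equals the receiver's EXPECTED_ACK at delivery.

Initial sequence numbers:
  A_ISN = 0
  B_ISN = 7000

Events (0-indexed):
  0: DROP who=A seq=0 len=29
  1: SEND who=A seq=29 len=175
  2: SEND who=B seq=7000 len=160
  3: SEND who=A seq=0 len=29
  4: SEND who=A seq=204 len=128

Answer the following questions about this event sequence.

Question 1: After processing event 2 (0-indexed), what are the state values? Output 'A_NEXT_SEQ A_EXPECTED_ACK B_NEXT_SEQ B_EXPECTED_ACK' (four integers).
After event 0: A_seq=29 A_ack=7000 B_seq=7000 B_ack=0
After event 1: A_seq=204 A_ack=7000 B_seq=7000 B_ack=0
After event 2: A_seq=204 A_ack=7160 B_seq=7160 B_ack=0

204 7160 7160 0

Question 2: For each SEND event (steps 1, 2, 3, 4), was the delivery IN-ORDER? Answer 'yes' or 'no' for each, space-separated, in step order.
Answer: no yes yes yes

Derivation:
Step 1: SEND seq=29 -> out-of-order
Step 2: SEND seq=7000 -> in-order
Step 3: SEND seq=0 -> in-order
Step 4: SEND seq=204 -> in-order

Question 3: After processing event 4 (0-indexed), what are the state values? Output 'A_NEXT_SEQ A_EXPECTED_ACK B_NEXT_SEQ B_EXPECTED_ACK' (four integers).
After event 0: A_seq=29 A_ack=7000 B_seq=7000 B_ack=0
After event 1: A_seq=204 A_ack=7000 B_seq=7000 B_ack=0
After event 2: A_seq=204 A_ack=7160 B_seq=7160 B_ack=0
After event 3: A_seq=204 A_ack=7160 B_seq=7160 B_ack=204
After event 4: A_seq=332 A_ack=7160 B_seq=7160 B_ack=332

332 7160 7160 332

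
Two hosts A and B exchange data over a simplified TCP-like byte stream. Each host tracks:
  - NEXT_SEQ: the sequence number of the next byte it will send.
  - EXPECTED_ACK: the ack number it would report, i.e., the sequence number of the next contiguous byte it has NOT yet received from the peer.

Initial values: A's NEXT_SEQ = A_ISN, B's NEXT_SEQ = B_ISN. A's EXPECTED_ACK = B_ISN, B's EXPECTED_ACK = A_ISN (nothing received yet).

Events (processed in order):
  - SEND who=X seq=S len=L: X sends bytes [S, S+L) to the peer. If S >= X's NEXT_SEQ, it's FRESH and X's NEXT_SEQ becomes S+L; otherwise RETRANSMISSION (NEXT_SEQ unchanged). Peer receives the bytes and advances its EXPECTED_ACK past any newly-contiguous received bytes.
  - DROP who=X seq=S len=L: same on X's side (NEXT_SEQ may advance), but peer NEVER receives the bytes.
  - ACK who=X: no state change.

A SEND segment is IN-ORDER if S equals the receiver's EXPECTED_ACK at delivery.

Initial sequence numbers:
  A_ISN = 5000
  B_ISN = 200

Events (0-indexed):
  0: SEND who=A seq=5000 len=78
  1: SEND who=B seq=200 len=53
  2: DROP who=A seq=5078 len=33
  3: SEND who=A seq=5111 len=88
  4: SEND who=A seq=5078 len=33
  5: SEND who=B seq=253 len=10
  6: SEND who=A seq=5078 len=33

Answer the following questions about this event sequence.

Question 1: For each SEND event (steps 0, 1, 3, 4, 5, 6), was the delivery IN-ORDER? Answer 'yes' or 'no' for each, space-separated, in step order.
Step 0: SEND seq=5000 -> in-order
Step 1: SEND seq=200 -> in-order
Step 3: SEND seq=5111 -> out-of-order
Step 4: SEND seq=5078 -> in-order
Step 5: SEND seq=253 -> in-order
Step 6: SEND seq=5078 -> out-of-order

Answer: yes yes no yes yes no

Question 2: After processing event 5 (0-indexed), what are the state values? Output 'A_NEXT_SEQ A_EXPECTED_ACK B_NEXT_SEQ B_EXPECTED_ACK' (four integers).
After event 0: A_seq=5078 A_ack=200 B_seq=200 B_ack=5078
After event 1: A_seq=5078 A_ack=253 B_seq=253 B_ack=5078
After event 2: A_seq=5111 A_ack=253 B_seq=253 B_ack=5078
After event 3: A_seq=5199 A_ack=253 B_seq=253 B_ack=5078
After event 4: A_seq=5199 A_ack=253 B_seq=253 B_ack=5199
After event 5: A_seq=5199 A_ack=263 B_seq=263 B_ack=5199

5199 263 263 5199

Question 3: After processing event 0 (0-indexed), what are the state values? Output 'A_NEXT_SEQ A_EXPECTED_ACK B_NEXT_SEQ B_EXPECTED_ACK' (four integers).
After event 0: A_seq=5078 A_ack=200 B_seq=200 B_ack=5078

5078 200 200 5078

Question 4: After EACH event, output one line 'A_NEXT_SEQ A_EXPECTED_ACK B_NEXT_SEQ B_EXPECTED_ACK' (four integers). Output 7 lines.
5078 200 200 5078
5078 253 253 5078
5111 253 253 5078
5199 253 253 5078
5199 253 253 5199
5199 263 263 5199
5199 263 263 5199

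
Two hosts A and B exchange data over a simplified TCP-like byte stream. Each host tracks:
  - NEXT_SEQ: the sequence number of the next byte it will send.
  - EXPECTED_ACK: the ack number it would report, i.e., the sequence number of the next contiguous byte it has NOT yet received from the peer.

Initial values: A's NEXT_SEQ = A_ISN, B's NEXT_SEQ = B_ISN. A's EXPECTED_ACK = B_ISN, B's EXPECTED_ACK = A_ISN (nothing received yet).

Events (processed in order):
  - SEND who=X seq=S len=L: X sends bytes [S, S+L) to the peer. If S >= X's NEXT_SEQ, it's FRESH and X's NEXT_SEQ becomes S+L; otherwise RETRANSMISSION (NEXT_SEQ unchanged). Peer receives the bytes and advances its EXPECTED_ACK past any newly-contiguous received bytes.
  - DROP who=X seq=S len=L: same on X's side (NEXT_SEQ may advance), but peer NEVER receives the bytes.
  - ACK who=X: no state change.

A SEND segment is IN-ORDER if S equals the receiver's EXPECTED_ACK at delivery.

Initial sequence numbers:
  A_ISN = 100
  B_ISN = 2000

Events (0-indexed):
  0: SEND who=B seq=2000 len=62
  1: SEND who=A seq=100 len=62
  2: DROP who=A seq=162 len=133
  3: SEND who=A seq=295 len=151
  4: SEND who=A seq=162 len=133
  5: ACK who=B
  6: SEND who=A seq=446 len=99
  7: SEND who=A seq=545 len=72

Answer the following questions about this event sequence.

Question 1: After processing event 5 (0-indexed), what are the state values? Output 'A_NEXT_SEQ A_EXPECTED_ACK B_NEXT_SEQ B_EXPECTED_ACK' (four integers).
After event 0: A_seq=100 A_ack=2062 B_seq=2062 B_ack=100
After event 1: A_seq=162 A_ack=2062 B_seq=2062 B_ack=162
After event 2: A_seq=295 A_ack=2062 B_seq=2062 B_ack=162
After event 3: A_seq=446 A_ack=2062 B_seq=2062 B_ack=162
After event 4: A_seq=446 A_ack=2062 B_seq=2062 B_ack=446
After event 5: A_seq=446 A_ack=2062 B_seq=2062 B_ack=446

446 2062 2062 446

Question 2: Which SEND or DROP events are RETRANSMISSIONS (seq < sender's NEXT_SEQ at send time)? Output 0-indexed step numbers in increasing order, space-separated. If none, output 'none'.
Step 0: SEND seq=2000 -> fresh
Step 1: SEND seq=100 -> fresh
Step 2: DROP seq=162 -> fresh
Step 3: SEND seq=295 -> fresh
Step 4: SEND seq=162 -> retransmit
Step 6: SEND seq=446 -> fresh
Step 7: SEND seq=545 -> fresh

Answer: 4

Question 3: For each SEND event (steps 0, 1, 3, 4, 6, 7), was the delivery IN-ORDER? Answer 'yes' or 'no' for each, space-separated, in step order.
Answer: yes yes no yes yes yes

Derivation:
Step 0: SEND seq=2000 -> in-order
Step 1: SEND seq=100 -> in-order
Step 3: SEND seq=295 -> out-of-order
Step 4: SEND seq=162 -> in-order
Step 6: SEND seq=446 -> in-order
Step 7: SEND seq=545 -> in-order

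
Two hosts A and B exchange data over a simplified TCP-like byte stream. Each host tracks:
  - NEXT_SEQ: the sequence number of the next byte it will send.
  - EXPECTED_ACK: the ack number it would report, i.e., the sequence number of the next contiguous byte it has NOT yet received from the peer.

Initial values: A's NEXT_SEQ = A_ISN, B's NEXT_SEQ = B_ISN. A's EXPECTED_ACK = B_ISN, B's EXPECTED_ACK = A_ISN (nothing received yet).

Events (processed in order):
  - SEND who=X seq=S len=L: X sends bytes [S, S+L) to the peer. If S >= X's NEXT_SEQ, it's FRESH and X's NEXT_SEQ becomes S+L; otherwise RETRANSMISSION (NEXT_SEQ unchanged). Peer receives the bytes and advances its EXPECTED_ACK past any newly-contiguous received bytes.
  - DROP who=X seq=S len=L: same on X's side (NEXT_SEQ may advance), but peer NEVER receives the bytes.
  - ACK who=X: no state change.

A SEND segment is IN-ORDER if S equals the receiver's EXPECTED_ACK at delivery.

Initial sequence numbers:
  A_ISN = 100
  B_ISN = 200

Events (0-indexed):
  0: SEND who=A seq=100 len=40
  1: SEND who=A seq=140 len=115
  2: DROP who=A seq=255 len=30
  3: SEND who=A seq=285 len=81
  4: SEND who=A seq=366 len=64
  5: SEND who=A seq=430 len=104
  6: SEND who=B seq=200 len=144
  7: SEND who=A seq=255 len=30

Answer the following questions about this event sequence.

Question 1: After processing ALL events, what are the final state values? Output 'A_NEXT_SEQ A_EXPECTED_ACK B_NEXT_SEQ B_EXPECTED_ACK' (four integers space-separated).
After event 0: A_seq=140 A_ack=200 B_seq=200 B_ack=140
After event 1: A_seq=255 A_ack=200 B_seq=200 B_ack=255
After event 2: A_seq=285 A_ack=200 B_seq=200 B_ack=255
After event 3: A_seq=366 A_ack=200 B_seq=200 B_ack=255
After event 4: A_seq=430 A_ack=200 B_seq=200 B_ack=255
After event 5: A_seq=534 A_ack=200 B_seq=200 B_ack=255
After event 6: A_seq=534 A_ack=344 B_seq=344 B_ack=255
After event 7: A_seq=534 A_ack=344 B_seq=344 B_ack=534

Answer: 534 344 344 534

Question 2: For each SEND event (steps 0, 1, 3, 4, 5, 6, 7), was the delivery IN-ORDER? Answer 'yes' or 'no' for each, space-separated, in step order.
Answer: yes yes no no no yes yes

Derivation:
Step 0: SEND seq=100 -> in-order
Step 1: SEND seq=140 -> in-order
Step 3: SEND seq=285 -> out-of-order
Step 4: SEND seq=366 -> out-of-order
Step 5: SEND seq=430 -> out-of-order
Step 6: SEND seq=200 -> in-order
Step 7: SEND seq=255 -> in-order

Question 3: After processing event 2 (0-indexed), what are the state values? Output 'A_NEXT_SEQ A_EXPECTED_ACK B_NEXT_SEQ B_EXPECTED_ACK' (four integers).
After event 0: A_seq=140 A_ack=200 B_seq=200 B_ack=140
After event 1: A_seq=255 A_ack=200 B_seq=200 B_ack=255
After event 2: A_seq=285 A_ack=200 B_seq=200 B_ack=255

285 200 200 255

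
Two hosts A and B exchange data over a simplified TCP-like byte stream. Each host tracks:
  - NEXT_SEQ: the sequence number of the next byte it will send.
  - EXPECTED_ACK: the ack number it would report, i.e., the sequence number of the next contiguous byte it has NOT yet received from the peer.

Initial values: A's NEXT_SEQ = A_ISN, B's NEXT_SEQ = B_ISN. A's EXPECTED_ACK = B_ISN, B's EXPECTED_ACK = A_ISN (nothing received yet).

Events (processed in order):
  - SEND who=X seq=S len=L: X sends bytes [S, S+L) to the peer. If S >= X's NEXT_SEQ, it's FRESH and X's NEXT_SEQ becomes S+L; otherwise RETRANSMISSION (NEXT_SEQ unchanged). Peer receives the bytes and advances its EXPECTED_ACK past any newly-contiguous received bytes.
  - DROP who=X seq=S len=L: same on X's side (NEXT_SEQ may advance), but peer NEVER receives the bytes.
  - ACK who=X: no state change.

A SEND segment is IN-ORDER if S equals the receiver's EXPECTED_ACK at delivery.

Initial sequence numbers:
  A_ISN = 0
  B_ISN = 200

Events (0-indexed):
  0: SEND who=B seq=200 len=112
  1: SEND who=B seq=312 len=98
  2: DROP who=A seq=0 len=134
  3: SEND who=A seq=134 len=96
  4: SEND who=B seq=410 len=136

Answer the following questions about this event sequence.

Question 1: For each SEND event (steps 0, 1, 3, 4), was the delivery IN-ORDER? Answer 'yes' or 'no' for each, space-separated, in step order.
Answer: yes yes no yes

Derivation:
Step 0: SEND seq=200 -> in-order
Step 1: SEND seq=312 -> in-order
Step 3: SEND seq=134 -> out-of-order
Step 4: SEND seq=410 -> in-order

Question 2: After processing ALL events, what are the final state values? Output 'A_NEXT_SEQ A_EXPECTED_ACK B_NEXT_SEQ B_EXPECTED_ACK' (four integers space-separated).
After event 0: A_seq=0 A_ack=312 B_seq=312 B_ack=0
After event 1: A_seq=0 A_ack=410 B_seq=410 B_ack=0
After event 2: A_seq=134 A_ack=410 B_seq=410 B_ack=0
After event 3: A_seq=230 A_ack=410 B_seq=410 B_ack=0
After event 4: A_seq=230 A_ack=546 B_seq=546 B_ack=0

Answer: 230 546 546 0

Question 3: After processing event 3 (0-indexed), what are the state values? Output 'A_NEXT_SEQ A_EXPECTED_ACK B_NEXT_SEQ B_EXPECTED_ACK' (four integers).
After event 0: A_seq=0 A_ack=312 B_seq=312 B_ack=0
After event 1: A_seq=0 A_ack=410 B_seq=410 B_ack=0
After event 2: A_seq=134 A_ack=410 B_seq=410 B_ack=0
After event 3: A_seq=230 A_ack=410 B_seq=410 B_ack=0

230 410 410 0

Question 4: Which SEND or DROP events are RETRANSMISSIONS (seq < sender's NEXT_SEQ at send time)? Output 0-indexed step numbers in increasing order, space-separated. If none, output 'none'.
Step 0: SEND seq=200 -> fresh
Step 1: SEND seq=312 -> fresh
Step 2: DROP seq=0 -> fresh
Step 3: SEND seq=134 -> fresh
Step 4: SEND seq=410 -> fresh

Answer: none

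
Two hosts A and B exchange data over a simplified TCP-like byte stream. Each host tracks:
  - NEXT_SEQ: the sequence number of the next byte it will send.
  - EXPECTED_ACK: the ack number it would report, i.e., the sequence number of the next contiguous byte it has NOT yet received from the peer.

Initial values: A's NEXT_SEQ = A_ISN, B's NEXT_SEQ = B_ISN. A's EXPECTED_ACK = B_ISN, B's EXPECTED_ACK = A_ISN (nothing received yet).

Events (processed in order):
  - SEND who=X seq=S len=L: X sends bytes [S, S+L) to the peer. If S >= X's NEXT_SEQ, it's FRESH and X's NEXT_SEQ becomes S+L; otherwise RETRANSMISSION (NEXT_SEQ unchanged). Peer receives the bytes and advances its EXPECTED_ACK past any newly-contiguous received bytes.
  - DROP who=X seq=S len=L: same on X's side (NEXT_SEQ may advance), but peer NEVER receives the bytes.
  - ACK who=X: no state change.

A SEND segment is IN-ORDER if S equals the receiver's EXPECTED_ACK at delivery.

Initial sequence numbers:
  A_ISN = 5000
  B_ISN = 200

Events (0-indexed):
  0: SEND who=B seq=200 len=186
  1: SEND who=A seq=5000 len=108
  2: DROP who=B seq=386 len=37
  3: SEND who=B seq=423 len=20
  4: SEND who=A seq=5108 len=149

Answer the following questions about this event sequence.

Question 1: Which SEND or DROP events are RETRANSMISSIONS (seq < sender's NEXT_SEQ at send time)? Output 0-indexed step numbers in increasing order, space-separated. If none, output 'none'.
Step 0: SEND seq=200 -> fresh
Step 1: SEND seq=5000 -> fresh
Step 2: DROP seq=386 -> fresh
Step 3: SEND seq=423 -> fresh
Step 4: SEND seq=5108 -> fresh

Answer: none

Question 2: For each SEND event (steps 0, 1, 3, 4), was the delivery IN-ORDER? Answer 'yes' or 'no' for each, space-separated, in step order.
Step 0: SEND seq=200 -> in-order
Step 1: SEND seq=5000 -> in-order
Step 3: SEND seq=423 -> out-of-order
Step 4: SEND seq=5108 -> in-order

Answer: yes yes no yes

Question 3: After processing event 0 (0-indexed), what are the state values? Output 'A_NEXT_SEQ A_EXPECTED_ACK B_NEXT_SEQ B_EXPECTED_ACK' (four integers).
After event 0: A_seq=5000 A_ack=386 B_seq=386 B_ack=5000

5000 386 386 5000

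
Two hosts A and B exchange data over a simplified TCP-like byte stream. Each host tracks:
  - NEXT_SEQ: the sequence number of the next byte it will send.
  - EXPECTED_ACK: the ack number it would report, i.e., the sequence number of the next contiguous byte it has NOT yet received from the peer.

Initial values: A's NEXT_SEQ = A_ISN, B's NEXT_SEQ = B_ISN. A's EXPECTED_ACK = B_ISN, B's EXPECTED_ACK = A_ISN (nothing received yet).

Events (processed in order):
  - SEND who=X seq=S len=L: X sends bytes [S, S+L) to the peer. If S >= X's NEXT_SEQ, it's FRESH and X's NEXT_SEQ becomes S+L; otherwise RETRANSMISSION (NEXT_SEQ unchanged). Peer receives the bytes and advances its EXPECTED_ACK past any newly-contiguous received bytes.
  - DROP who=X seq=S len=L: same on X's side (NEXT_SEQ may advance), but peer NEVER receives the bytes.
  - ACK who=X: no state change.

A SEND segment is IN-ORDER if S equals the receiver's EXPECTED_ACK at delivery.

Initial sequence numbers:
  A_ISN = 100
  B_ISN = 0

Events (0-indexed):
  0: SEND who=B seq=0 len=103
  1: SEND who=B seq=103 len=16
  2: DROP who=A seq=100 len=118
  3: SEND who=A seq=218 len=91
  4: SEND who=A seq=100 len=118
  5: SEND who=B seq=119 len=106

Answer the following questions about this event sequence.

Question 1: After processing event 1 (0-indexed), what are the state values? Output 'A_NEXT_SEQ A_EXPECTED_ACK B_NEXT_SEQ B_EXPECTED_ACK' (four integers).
After event 0: A_seq=100 A_ack=103 B_seq=103 B_ack=100
After event 1: A_seq=100 A_ack=119 B_seq=119 B_ack=100

100 119 119 100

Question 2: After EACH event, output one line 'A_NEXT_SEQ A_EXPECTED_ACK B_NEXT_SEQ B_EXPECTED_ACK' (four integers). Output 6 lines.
100 103 103 100
100 119 119 100
218 119 119 100
309 119 119 100
309 119 119 309
309 225 225 309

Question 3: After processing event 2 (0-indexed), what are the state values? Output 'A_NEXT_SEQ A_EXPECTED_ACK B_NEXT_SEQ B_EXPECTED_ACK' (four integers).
After event 0: A_seq=100 A_ack=103 B_seq=103 B_ack=100
After event 1: A_seq=100 A_ack=119 B_seq=119 B_ack=100
After event 2: A_seq=218 A_ack=119 B_seq=119 B_ack=100

218 119 119 100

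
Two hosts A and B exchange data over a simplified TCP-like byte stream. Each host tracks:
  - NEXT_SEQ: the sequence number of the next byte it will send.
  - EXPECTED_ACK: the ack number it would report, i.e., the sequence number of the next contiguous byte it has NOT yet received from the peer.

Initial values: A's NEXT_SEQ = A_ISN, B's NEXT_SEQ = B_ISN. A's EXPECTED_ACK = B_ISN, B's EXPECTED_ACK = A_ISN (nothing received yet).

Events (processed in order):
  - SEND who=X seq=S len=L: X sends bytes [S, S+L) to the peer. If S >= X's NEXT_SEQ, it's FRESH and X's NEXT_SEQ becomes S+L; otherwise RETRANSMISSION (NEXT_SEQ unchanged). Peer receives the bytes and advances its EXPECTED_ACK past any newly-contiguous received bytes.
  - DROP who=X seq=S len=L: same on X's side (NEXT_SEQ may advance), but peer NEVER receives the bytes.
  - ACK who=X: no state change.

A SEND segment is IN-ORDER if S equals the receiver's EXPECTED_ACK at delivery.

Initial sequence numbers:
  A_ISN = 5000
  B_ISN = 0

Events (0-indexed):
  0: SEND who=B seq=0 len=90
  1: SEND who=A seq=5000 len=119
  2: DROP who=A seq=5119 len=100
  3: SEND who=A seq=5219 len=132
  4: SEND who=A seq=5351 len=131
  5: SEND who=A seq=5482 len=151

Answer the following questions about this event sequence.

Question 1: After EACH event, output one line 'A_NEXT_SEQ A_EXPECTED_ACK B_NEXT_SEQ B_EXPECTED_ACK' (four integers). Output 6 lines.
5000 90 90 5000
5119 90 90 5119
5219 90 90 5119
5351 90 90 5119
5482 90 90 5119
5633 90 90 5119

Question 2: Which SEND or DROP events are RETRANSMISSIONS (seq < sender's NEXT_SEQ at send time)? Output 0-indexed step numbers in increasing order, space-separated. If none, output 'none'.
Step 0: SEND seq=0 -> fresh
Step 1: SEND seq=5000 -> fresh
Step 2: DROP seq=5119 -> fresh
Step 3: SEND seq=5219 -> fresh
Step 4: SEND seq=5351 -> fresh
Step 5: SEND seq=5482 -> fresh

Answer: none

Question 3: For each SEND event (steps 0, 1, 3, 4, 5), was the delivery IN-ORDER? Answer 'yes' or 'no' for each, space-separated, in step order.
Step 0: SEND seq=0 -> in-order
Step 1: SEND seq=5000 -> in-order
Step 3: SEND seq=5219 -> out-of-order
Step 4: SEND seq=5351 -> out-of-order
Step 5: SEND seq=5482 -> out-of-order

Answer: yes yes no no no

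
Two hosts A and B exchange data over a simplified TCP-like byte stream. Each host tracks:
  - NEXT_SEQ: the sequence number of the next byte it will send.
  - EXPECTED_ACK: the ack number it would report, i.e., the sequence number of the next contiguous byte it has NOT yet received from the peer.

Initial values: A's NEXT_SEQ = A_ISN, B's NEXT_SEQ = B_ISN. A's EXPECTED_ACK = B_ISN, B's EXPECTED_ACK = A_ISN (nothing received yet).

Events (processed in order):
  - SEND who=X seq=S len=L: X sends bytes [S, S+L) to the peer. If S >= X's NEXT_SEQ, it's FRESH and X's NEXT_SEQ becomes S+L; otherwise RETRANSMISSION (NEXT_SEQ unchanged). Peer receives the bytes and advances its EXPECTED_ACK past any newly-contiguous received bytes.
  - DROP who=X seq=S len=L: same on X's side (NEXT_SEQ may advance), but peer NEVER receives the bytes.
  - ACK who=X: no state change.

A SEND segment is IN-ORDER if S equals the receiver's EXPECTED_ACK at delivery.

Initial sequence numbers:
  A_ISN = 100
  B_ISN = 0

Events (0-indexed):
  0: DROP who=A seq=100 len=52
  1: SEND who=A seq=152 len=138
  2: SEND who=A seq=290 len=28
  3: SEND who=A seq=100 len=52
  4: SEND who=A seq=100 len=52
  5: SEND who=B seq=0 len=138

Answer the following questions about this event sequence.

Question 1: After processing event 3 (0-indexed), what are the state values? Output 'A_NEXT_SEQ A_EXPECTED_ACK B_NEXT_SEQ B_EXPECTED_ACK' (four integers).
After event 0: A_seq=152 A_ack=0 B_seq=0 B_ack=100
After event 1: A_seq=290 A_ack=0 B_seq=0 B_ack=100
After event 2: A_seq=318 A_ack=0 B_seq=0 B_ack=100
After event 3: A_seq=318 A_ack=0 B_seq=0 B_ack=318

318 0 0 318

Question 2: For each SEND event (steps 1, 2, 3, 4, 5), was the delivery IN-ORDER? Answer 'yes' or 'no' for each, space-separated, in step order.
Step 1: SEND seq=152 -> out-of-order
Step 2: SEND seq=290 -> out-of-order
Step 3: SEND seq=100 -> in-order
Step 4: SEND seq=100 -> out-of-order
Step 5: SEND seq=0 -> in-order

Answer: no no yes no yes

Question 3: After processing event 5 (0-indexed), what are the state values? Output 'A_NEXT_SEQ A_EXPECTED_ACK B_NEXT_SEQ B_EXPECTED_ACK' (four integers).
After event 0: A_seq=152 A_ack=0 B_seq=0 B_ack=100
After event 1: A_seq=290 A_ack=0 B_seq=0 B_ack=100
After event 2: A_seq=318 A_ack=0 B_seq=0 B_ack=100
After event 3: A_seq=318 A_ack=0 B_seq=0 B_ack=318
After event 4: A_seq=318 A_ack=0 B_seq=0 B_ack=318
After event 5: A_seq=318 A_ack=138 B_seq=138 B_ack=318

318 138 138 318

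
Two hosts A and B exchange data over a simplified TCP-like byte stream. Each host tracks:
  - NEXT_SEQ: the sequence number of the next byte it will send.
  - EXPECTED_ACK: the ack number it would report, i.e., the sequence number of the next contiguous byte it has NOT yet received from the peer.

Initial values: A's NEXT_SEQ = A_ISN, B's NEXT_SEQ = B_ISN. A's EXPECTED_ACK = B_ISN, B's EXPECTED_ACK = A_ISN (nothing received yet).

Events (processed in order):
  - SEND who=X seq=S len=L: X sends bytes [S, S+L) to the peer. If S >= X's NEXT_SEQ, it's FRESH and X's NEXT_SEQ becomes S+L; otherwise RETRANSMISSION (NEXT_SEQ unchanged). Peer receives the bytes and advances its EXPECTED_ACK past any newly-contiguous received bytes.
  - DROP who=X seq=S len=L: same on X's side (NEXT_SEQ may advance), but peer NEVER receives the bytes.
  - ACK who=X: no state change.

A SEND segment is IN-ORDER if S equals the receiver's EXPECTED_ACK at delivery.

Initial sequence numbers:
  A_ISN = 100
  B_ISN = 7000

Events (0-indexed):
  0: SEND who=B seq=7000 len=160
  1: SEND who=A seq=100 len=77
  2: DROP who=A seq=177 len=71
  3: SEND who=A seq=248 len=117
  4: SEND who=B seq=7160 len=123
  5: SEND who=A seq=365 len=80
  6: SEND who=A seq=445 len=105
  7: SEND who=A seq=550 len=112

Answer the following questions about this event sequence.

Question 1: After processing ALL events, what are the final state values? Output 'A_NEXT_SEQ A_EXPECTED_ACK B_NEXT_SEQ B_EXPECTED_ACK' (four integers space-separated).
After event 0: A_seq=100 A_ack=7160 B_seq=7160 B_ack=100
After event 1: A_seq=177 A_ack=7160 B_seq=7160 B_ack=177
After event 2: A_seq=248 A_ack=7160 B_seq=7160 B_ack=177
After event 3: A_seq=365 A_ack=7160 B_seq=7160 B_ack=177
After event 4: A_seq=365 A_ack=7283 B_seq=7283 B_ack=177
After event 5: A_seq=445 A_ack=7283 B_seq=7283 B_ack=177
After event 6: A_seq=550 A_ack=7283 B_seq=7283 B_ack=177
After event 7: A_seq=662 A_ack=7283 B_seq=7283 B_ack=177

Answer: 662 7283 7283 177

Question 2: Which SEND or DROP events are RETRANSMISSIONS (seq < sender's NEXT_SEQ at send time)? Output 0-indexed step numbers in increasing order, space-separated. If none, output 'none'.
Step 0: SEND seq=7000 -> fresh
Step 1: SEND seq=100 -> fresh
Step 2: DROP seq=177 -> fresh
Step 3: SEND seq=248 -> fresh
Step 4: SEND seq=7160 -> fresh
Step 5: SEND seq=365 -> fresh
Step 6: SEND seq=445 -> fresh
Step 7: SEND seq=550 -> fresh

Answer: none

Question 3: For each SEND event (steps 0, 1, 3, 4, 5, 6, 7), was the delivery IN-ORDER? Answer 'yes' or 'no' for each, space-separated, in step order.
Step 0: SEND seq=7000 -> in-order
Step 1: SEND seq=100 -> in-order
Step 3: SEND seq=248 -> out-of-order
Step 4: SEND seq=7160 -> in-order
Step 5: SEND seq=365 -> out-of-order
Step 6: SEND seq=445 -> out-of-order
Step 7: SEND seq=550 -> out-of-order

Answer: yes yes no yes no no no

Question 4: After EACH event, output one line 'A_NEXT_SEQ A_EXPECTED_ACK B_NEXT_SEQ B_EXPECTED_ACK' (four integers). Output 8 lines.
100 7160 7160 100
177 7160 7160 177
248 7160 7160 177
365 7160 7160 177
365 7283 7283 177
445 7283 7283 177
550 7283 7283 177
662 7283 7283 177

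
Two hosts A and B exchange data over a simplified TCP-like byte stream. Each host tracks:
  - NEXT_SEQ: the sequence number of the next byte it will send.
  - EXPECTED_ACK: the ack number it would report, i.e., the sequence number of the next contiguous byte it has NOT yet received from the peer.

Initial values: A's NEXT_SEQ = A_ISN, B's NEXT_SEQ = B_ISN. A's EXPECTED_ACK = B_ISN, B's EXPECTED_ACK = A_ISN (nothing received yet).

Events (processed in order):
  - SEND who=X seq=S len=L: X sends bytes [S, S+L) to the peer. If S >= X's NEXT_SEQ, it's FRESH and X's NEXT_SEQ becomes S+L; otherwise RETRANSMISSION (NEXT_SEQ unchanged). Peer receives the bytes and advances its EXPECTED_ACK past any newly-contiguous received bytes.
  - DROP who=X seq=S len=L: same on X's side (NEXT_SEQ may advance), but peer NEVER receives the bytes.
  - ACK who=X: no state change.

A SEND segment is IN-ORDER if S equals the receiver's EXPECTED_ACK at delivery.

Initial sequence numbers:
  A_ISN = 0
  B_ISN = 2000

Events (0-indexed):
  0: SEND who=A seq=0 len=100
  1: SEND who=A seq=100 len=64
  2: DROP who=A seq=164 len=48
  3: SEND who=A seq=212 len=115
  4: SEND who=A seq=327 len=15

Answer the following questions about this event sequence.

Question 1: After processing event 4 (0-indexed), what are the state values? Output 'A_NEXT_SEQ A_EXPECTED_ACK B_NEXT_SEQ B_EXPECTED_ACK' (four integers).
After event 0: A_seq=100 A_ack=2000 B_seq=2000 B_ack=100
After event 1: A_seq=164 A_ack=2000 B_seq=2000 B_ack=164
After event 2: A_seq=212 A_ack=2000 B_seq=2000 B_ack=164
After event 3: A_seq=327 A_ack=2000 B_seq=2000 B_ack=164
After event 4: A_seq=342 A_ack=2000 B_seq=2000 B_ack=164

342 2000 2000 164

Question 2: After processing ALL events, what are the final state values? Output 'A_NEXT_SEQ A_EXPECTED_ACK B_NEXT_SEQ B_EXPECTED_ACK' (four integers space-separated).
Answer: 342 2000 2000 164

Derivation:
After event 0: A_seq=100 A_ack=2000 B_seq=2000 B_ack=100
After event 1: A_seq=164 A_ack=2000 B_seq=2000 B_ack=164
After event 2: A_seq=212 A_ack=2000 B_seq=2000 B_ack=164
After event 3: A_seq=327 A_ack=2000 B_seq=2000 B_ack=164
After event 4: A_seq=342 A_ack=2000 B_seq=2000 B_ack=164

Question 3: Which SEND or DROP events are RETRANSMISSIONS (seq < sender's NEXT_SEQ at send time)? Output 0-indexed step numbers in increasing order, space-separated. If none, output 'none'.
Answer: none

Derivation:
Step 0: SEND seq=0 -> fresh
Step 1: SEND seq=100 -> fresh
Step 2: DROP seq=164 -> fresh
Step 3: SEND seq=212 -> fresh
Step 4: SEND seq=327 -> fresh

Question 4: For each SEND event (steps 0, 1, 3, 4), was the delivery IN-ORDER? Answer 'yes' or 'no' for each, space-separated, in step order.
Step 0: SEND seq=0 -> in-order
Step 1: SEND seq=100 -> in-order
Step 3: SEND seq=212 -> out-of-order
Step 4: SEND seq=327 -> out-of-order

Answer: yes yes no no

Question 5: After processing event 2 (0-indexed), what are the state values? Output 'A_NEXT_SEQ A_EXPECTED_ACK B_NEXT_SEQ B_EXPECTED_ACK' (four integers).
After event 0: A_seq=100 A_ack=2000 B_seq=2000 B_ack=100
After event 1: A_seq=164 A_ack=2000 B_seq=2000 B_ack=164
After event 2: A_seq=212 A_ack=2000 B_seq=2000 B_ack=164

212 2000 2000 164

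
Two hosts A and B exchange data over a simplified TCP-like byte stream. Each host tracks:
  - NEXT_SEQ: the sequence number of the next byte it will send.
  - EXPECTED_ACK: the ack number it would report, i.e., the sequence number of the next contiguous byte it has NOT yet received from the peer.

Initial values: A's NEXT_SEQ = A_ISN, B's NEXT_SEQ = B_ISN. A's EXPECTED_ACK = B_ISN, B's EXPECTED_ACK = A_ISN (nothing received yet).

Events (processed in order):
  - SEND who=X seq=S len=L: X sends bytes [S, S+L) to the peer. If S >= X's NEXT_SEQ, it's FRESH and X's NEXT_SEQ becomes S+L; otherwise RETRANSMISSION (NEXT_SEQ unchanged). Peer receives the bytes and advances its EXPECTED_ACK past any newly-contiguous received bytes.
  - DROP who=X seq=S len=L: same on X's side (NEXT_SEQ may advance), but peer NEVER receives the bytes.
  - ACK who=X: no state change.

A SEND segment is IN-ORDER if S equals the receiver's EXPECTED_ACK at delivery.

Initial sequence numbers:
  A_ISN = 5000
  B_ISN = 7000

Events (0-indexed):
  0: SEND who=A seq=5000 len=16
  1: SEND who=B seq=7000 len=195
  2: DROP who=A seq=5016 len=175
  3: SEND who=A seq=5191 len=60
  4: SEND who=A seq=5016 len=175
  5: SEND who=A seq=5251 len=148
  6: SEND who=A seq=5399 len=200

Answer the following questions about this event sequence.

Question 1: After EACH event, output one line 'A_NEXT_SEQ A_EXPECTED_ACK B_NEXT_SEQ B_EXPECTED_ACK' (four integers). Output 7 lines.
5016 7000 7000 5016
5016 7195 7195 5016
5191 7195 7195 5016
5251 7195 7195 5016
5251 7195 7195 5251
5399 7195 7195 5399
5599 7195 7195 5599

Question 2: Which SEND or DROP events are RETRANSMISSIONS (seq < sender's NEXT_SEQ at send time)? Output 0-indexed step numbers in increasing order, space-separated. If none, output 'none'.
Answer: 4

Derivation:
Step 0: SEND seq=5000 -> fresh
Step 1: SEND seq=7000 -> fresh
Step 2: DROP seq=5016 -> fresh
Step 3: SEND seq=5191 -> fresh
Step 4: SEND seq=5016 -> retransmit
Step 5: SEND seq=5251 -> fresh
Step 6: SEND seq=5399 -> fresh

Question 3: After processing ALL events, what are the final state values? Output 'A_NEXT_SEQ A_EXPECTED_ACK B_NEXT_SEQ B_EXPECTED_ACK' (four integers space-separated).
Answer: 5599 7195 7195 5599

Derivation:
After event 0: A_seq=5016 A_ack=7000 B_seq=7000 B_ack=5016
After event 1: A_seq=5016 A_ack=7195 B_seq=7195 B_ack=5016
After event 2: A_seq=5191 A_ack=7195 B_seq=7195 B_ack=5016
After event 3: A_seq=5251 A_ack=7195 B_seq=7195 B_ack=5016
After event 4: A_seq=5251 A_ack=7195 B_seq=7195 B_ack=5251
After event 5: A_seq=5399 A_ack=7195 B_seq=7195 B_ack=5399
After event 6: A_seq=5599 A_ack=7195 B_seq=7195 B_ack=5599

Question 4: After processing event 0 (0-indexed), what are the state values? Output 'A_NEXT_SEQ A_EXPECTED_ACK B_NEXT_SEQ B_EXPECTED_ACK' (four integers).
After event 0: A_seq=5016 A_ack=7000 B_seq=7000 B_ack=5016

5016 7000 7000 5016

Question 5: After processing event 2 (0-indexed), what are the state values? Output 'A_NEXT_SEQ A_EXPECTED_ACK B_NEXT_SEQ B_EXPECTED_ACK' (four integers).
After event 0: A_seq=5016 A_ack=7000 B_seq=7000 B_ack=5016
After event 1: A_seq=5016 A_ack=7195 B_seq=7195 B_ack=5016
After event 2: A_seq=5191 A_ack=7195 B_seq=7195 B_ack=5016

5191 7195 7195 5016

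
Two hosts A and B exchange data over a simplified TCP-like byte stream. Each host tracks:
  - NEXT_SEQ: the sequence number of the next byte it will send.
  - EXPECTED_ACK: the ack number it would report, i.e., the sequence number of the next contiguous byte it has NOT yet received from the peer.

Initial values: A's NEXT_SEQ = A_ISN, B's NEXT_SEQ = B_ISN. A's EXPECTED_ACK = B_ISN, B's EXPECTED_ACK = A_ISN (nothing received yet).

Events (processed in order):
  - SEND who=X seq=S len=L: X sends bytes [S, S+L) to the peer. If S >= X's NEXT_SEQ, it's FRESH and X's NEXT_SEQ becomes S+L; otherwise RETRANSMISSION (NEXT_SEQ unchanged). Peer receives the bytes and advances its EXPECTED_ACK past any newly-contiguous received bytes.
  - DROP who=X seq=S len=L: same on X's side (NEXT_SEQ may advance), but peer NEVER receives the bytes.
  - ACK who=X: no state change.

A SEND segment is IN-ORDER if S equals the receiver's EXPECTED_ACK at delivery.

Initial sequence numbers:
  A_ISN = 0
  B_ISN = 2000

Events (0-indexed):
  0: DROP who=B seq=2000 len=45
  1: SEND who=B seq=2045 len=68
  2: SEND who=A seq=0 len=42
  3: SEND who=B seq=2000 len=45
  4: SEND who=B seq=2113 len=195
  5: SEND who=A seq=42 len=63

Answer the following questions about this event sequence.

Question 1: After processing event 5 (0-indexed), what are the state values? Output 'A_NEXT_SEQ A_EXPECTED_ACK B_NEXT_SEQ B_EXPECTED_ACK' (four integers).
After event 0: A_seq=0 A_ack=2000 B_seq=2045 B_ack=0
After event 1: A_seq=0 A_ack=2000 B_seq=2113 B_ack=0
After event 2: A_seq=42 A_ack=2000 B_seq=2113 B_ack=42
After event 3: A_seq=42 A_ack=2113 B_seq=2113 B_ack=42
After event 4: A_seq=42 A_ack=2308 B_seq=2308 B_ack=42
After event 5: A_seq=105 A_ack=2308 B_seq=2308 B_ack=105

105 2308 2308 105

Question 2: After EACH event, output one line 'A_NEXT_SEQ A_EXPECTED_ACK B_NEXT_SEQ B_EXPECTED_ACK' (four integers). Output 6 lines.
0 2000 2045 0
0 2000 2113 0
42 2000 2113 42
42 2113 2113 42
42 2308 2308 42
105 2308 2308 105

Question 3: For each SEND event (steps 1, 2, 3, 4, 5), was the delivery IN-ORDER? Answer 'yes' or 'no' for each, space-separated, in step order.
Step 1: SEND seq=2045 -> out-of-order
Step 2: SEND seq=0 -> in-order
Step 3: SEND seq=2000 -> in-order
Step 4: SEND seq=2113 -> in-order
Step 5: SEND seq=42 -> in-order

Answer: no yes yes yes yes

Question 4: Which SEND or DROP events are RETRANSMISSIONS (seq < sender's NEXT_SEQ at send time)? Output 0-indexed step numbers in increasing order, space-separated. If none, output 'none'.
Answer: 3

Derivation:
Step 0: DROP seq=2000 -> fresh
Step 1: SEND seq=2045 -> fresh
Step 2: SEND seq=0 -> fresh
Step 3: SEND seq=2000 -> retransmit
Step 4: SEND seq=2113 -> fresh
Step 5: SEND seq=42 -> fresh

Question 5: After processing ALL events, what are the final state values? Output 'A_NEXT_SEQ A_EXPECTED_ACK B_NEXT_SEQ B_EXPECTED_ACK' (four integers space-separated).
After event 0: A_seq=0 A_ack=2000 B_seq=2045 B_ack=0
After event 1: A_seq=0 A_ack=2000 B_seq=2113 B_ack=0
After event 2: A_seq=42 A_ack=2000 B_seq=2113 B_ack=42
After event 3: A_seq=42 A_ack=2113 B_seq=2113 B_ack=42
After event 4: A_seq=42 A_ack=2308 B_seq=2308 B_ack=42
After event 5: A_seq=105 A_ack=2308 B_seq=2308 B_ack=105

Answer: 105 2308 2308 105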